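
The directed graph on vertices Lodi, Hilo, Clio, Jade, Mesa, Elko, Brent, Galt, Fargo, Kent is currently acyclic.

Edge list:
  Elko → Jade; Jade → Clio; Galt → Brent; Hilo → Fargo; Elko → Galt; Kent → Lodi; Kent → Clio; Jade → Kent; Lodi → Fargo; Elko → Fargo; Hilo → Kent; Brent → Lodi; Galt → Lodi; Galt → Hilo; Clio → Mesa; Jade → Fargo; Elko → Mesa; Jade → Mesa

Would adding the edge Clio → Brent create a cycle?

No

Adding Clio→Brent creates a cycle iff Brent can already reach Clio.
Explore from Brent: no path reaches Clio. The graph stays acyclic.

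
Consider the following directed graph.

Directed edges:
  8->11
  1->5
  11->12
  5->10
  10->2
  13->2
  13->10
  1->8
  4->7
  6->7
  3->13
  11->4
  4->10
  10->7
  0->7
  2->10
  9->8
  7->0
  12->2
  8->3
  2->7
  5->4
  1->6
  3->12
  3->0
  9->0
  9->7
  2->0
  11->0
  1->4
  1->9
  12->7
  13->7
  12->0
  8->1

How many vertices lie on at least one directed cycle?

7

A vertex is on a directed cycle iff it belongs to a strongly connected component of size ≥ 2 (or has a self-loop).
The vertices on cycles are {0, 1, 2, 7, 8, 9, 10} — 7 in total.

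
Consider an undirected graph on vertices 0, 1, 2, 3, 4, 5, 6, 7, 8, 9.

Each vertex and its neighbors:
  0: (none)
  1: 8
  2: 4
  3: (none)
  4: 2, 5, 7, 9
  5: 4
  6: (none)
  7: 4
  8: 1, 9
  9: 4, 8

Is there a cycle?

No

DFS, tracking each vertex's parent; an edge to a visited non-parent vertex closes a cycle.
Start from 5:
visit 5 (parent –)
  visit 4 (parent 5)
    visit 2 (parent 4)
      2–4: parent, skip
    4–5: parent, skip
    visit 7 (parent 4)
      7–4: parent, skip
    visit 9 (parent 4)
      9–4: parent, skip
      visit 8 (parent 9)
        visit 1 (parent 8)
          1–8: parent, skip
        8–9: parent, skip
visit 0 (parent –)
visit 3 (parent –)
visit 6 (parent –)
No non-parent visited neighbor found — the graph is a forest.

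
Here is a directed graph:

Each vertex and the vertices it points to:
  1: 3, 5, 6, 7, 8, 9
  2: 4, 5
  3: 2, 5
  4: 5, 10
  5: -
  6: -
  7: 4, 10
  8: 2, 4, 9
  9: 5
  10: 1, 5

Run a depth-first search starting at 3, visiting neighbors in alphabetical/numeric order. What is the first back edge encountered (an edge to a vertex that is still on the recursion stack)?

DFS from 3 (visiting neighbors in alphabetical/numeric order); mark gray on enter, black on exit:
3 gray
  2 gray
    4 gray
      5 gray
      5 black
      10 gray
        1 gray
          1→3: 3 is gray → back edge
First back edge: 1 → 3.

1->3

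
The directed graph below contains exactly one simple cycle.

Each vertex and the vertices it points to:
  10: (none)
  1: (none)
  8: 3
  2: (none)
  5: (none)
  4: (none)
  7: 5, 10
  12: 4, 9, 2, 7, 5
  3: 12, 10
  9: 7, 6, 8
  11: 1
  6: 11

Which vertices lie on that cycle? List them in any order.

3, 8, 9, 12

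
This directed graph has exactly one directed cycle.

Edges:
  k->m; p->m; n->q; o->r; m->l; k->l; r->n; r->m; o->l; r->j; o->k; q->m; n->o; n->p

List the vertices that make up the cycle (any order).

n, o, r

DFS with gray/black marking from o:
o gray
  k gray
    m gray
      l gray
      l black
    m black
    k→l: l black — skip
  k black
  o→l: l black — skip
  r gray
    j gray
    j black
    r→m: m black — skip
    n gray
      p gray
        p→m: m black — skip
      p black
      q gray
        q→m: m black — skip
      q black
      n→o: o is gray → back edge
Back edge closes the cycle o → r → n → o; its vertices are {n, o, r}.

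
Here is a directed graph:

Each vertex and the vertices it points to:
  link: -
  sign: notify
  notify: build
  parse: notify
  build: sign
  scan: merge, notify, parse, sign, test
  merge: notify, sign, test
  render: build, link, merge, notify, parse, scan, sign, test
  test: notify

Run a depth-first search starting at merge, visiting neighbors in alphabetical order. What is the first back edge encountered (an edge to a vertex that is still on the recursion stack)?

sign→notify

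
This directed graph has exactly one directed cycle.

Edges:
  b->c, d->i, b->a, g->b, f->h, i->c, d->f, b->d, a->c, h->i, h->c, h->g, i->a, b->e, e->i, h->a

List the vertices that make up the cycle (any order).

b, d, f, g, h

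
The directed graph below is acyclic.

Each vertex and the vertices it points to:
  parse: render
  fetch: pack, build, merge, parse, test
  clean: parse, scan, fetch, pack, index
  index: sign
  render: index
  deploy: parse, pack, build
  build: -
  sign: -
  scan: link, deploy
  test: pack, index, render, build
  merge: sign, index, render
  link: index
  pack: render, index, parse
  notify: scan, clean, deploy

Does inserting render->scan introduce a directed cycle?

Adding render→scan creates a cycle iff scan can already reach render.
Path from scan: scan → deploy → parse → render.
So scan → … → render → scan is a cycle.

Yes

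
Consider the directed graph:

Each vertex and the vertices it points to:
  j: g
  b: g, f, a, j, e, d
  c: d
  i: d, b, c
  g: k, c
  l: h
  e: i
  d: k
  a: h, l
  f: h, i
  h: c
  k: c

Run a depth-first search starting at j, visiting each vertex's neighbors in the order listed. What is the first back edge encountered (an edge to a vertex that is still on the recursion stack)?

d→k

DFS from j (visiting each vertex's neighbors in the order listed); mark gray on enter, black on exit:
j gray
  g gray
    k gray
      c gray
        d gray
          d→k: k is gray → back edge
First back edge: d → k.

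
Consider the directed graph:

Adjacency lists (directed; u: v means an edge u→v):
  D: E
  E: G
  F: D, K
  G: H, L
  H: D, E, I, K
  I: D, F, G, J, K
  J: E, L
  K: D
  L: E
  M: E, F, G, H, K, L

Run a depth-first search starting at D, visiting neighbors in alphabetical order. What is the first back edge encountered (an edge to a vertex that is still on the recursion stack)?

H->D

DFS from D (visiting neighbors in alphabetical order); mark gray on enter, black on exit:
D gray
  E gray
    G gray
      H gray
        H→D: D is gray → back edge
First back edge: H → D.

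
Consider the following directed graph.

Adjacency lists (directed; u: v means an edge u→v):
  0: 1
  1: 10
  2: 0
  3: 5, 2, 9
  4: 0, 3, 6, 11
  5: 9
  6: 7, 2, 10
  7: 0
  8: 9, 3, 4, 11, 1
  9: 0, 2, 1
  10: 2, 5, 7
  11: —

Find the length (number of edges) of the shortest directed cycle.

4

For each vertex v, BFS finds the shortest path from v back to v.
The shortest such closed walk is 1 → 10 → 7 → 0 → 1, length 4.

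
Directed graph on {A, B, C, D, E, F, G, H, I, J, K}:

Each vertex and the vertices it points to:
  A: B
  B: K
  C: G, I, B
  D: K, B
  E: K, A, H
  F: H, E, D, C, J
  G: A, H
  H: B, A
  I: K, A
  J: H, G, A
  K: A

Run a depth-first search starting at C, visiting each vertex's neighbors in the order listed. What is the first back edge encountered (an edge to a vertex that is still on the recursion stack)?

K→A

DFS from C (visiting each vertex's neighbors in the order listed); mark gray on enter, black on exit:
C gray
  G gray
    A gray
      B gray
        K gray
          K→A: A is gray → back edge
First back edge: K → A.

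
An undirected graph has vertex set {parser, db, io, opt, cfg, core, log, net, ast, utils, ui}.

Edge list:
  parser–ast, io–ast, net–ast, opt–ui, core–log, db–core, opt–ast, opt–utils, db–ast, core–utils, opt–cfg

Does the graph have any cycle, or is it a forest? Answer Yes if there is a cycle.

Yes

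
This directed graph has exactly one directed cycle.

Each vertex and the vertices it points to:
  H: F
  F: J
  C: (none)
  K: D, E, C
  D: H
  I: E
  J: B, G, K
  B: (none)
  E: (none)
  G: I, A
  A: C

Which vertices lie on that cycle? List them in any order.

D, F, H, J, K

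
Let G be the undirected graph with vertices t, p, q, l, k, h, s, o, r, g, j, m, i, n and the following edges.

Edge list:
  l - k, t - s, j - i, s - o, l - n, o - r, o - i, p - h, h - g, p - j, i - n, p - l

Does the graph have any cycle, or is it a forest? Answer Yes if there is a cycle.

DFS, tracking each vertex's parent; an edge to a visited non-parent vertex closes a cycle.
Start from s:
visit s (parent –)
  visit t (parent s)
    t–s: parent, skip
  visit o (parent s)
    o–s: parent, skip
    visit i (parent o)
      i–o: parent, skip
      visit j (parent i)
        j–i: parent, skip
        visit p (parent j)
          visit l (parent p)
            visit n (parent l)
              n–i: i visited and ≠ parent → cycle
Cycle: i – j – p – l – n – i.

Yes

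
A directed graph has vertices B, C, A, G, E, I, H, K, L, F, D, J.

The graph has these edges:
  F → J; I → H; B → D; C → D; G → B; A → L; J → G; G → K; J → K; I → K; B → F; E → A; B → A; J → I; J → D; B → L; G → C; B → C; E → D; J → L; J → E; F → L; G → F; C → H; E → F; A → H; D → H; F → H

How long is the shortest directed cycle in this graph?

For each vertex v, BFS finds the shortest path from v back to v.
The shortest such closed walk is J → E → F → J, length 3.

3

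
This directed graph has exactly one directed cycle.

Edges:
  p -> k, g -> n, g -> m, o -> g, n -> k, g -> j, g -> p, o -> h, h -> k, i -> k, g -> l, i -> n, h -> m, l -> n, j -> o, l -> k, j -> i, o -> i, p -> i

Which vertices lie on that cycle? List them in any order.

DFS with gray/black marking from g:
g gray
  n gray
    k gray
    k black
  n black
  m gray
  m black
  j gray
    o gray
      i gray
        i→n: n black — skip
        i→k: k black — skip
      i black
      o→g: g is gray → back edge
Back edge closes the cycle g → j → o → g; its vertices are {g, j, o}.

g, j, o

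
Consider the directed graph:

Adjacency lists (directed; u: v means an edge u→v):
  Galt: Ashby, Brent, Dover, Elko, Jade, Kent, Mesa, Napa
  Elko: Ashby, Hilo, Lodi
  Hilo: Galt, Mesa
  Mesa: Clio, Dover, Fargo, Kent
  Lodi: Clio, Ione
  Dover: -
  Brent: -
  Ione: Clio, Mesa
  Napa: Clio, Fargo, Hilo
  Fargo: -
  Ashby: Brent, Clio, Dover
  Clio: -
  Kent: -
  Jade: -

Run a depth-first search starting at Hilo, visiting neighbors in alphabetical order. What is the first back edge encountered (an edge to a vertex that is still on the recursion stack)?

Elko->Hilo

DFS from Hilo (visiting neighbors in alphabetical order); mark gray on enter, black on exit:
Hilo gray
  Galt gray
    Ashby gray
      Brent gray
      Brent black
      Clio gray
      Clio black
      Dover gray
      Dover black
    Ashby black
    Galt→Brent: Brent black — skip
    Galt→Dover: Dover black — skip
    Elko gray
      Elko→Ashby: Ashby black — skip
      Elko→Hilo: Hilo is gray → back edge
First back edge: Elko → Hilo.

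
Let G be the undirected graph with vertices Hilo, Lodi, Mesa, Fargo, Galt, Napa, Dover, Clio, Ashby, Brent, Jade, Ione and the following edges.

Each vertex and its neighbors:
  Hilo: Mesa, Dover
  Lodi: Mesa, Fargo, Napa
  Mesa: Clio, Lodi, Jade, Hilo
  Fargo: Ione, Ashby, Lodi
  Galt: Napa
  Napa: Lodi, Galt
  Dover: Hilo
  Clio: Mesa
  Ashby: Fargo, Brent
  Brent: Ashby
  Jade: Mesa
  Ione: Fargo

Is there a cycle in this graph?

DFS, tracking each vertex's parent; an edge to a visited non-parent vertex closes a cycle.
Start from Brent:
visit Brent (parent –)
  visit Ashby (parent Brent)
    visit Fargo (parent Ashby)
      visit Ione (parent Fargo)
        Ione–Fargo: parent, skip
      Fargo–Ashby: parent, skip
      visit Lodi (parent Fargo)
        visit Mesa (parent Lodi)
          visit Clio (parent Mesa)
            Clio–Mesa: parent, skip
          Mesa–Lodi: parent, skip
          visit Jade (parent Mesa)
            Jade–Mesa: parent, skip
          visit Hilo (parent Mesa)
            Hilo–Mesa: parent, skip
            visit Dover (parent Hilo)
              Dover–Hilo: parent, skip
        Lodi–Fargo: parent, skip
        visit Napa (parent Lodi)
          Napa–Lodi: parent, skip
          visit Galt (parent Napa)
            Galt–Napa: parent, skip
    Ashby–Brent: parent, skip
No non-parent visited neighbor found — the graph is a forest.

No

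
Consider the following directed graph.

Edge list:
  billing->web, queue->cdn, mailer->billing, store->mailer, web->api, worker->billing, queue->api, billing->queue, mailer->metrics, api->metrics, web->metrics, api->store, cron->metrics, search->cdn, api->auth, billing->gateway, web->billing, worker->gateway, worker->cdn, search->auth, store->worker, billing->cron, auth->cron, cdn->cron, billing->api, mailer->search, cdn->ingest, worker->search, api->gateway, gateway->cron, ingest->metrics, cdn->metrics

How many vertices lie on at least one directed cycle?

7

A vertex is on a directed cycle iff it belongs to a strongly connected component of size ≥ 2 (or has a self-loop).
The vertices on cycles are {api, web, queue, store, mailer, worker, billing} — 7 in total.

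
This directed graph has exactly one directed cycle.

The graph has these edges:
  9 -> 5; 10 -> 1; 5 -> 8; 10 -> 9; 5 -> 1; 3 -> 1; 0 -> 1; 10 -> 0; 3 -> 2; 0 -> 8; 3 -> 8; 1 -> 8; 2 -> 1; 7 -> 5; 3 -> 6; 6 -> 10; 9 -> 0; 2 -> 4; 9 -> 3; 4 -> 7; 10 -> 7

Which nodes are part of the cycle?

DFS with gray/black marking from 3:
3 gray
  2 gray
    4 gray
      7 gray
        5 gray
          1 gray
            8 gray
            8 black
          1 black
          5→8: 8 black — skip
        5 black
      7 black
    4 black
    2→1: 1 black — skip
  2 black
  3→1: 1 black — skip
  3→8: 8 black — skip
  6 gray
    10 gray
      0 gray
        0→8: 8 black — skip
        0→1: 1 black — skip
      0 black
      10→1: 1 black — skip
      9 gray
        9→5: 5 black — skip
        9→0: 0 black — skip
        9→3: 3 is gray → back edge
Back edge closes the cycle 3 → 6 → 10 → 9 → 3; its vertices are {3, 6, 9, 10}.

3, 6, 9, 10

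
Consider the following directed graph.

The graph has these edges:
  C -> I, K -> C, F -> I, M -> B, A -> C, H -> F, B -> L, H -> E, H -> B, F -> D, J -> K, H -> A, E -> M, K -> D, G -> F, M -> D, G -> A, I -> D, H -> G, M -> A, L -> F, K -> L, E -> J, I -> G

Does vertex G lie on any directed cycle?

G is on a cycle iff G can reach itself via ≥1 edge.
G → F → I → G — yes.

Yes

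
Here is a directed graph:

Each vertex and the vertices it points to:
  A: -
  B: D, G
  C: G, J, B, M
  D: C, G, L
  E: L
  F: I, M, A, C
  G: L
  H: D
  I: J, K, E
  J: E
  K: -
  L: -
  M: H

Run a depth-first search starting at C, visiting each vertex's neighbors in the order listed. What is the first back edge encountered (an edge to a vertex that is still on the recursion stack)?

D->C

DFS from C (visiting each vertex's neighbors in the order listed); mark gray on enter, black on exit:
C gray
  G gray
    L gray
    L black
  G black
  J gray
    E gray
      E→L: L black — skip
    E black
  J black
  B gray
    D gray
      D→C: C is gray → back edge
First back edge: D → C.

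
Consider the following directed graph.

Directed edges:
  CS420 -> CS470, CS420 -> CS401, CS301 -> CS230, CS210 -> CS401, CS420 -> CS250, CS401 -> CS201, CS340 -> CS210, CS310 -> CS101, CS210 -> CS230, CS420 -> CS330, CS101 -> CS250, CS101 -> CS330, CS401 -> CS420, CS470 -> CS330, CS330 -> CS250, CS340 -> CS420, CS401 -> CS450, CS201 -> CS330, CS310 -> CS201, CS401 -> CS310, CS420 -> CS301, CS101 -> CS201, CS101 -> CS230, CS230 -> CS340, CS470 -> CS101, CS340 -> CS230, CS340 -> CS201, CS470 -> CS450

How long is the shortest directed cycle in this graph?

For each vertex v, BFS finds the shortest path from v back to v.
The shortest such closed walk is CS340 → CS230 → CS340, length 2.

2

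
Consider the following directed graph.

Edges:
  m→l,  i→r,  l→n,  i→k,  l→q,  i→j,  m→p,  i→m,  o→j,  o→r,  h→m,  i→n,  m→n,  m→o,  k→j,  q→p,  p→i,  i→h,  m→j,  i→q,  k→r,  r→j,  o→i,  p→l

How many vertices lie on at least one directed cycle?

A vertex is on a directed cycle iff it belongs to a strongly connected component of size ≥ 2 (or has a self-loop).
The vertices on cycles are {h, i, l, m, o, p, q} — 7 in total.

7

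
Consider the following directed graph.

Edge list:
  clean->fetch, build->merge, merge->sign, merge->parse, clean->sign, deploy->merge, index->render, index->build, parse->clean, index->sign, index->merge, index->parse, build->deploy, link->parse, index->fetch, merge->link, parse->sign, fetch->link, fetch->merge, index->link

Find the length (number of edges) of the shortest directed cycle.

For each vertex v, BFS finds the shortest path from v back to v.
The shortest such closed walk is link → parse → clean → fetch → link, length 4.

4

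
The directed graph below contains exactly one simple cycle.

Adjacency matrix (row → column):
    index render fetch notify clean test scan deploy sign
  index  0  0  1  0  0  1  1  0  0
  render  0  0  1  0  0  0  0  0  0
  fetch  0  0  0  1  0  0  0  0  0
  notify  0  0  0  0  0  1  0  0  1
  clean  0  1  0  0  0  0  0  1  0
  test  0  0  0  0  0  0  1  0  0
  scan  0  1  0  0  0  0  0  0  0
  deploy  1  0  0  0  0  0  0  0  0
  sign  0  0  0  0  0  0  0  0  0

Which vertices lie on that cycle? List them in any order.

scan, test, fetch, notify, render

DFS with gray/black marking from render:
render gray
  fetch gray
    notify gray
      test gray
        scan gray
          scan→render: render is gray → back edge
Back edge closes the cycle render → fetch → notify → test → scan → render; its vertices are {scan, test, fetch, notify, render}.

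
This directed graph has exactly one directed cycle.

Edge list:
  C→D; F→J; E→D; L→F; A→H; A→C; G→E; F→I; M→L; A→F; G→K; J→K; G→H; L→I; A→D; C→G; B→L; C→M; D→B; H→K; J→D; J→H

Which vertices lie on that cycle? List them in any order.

DFS with gray/black marking from F:
F gray
  J gray
    D gray
      B gray
        L gray
          I gray
          I black
          L→F: F is gray → back edge
Back edge closes the cycle F → J → D → B → L → F; its vertices are {B, D, F, J, L}.

B, D, F, J, L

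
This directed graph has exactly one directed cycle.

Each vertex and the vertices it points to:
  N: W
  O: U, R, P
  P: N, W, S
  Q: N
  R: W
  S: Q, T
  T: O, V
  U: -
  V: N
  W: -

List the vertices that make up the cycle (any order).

DFS with gray/black marking from O:
O gray
  U gray
  U black
  R gray
    W gray
    W black
  R black
  P gray
    N gray
      N→W: W black — skip
    N black
    P→W: W black — skip
    S gray
      Q gray
        Q→N: N black — skip
      Q black
      T gray
        T→O: O is gray → back edge
Back edge closes the cycle O → P → S → T → O; its vertices are {O, P, S, T}.

O, P, S, T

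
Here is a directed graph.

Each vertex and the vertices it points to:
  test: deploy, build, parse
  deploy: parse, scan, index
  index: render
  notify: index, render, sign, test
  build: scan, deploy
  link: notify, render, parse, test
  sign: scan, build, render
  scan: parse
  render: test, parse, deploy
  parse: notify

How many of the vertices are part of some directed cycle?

A vertex is on a directed cycle iff it belongs to a strongly connected component of size ≥ 2 (or has a self-loop).
The vertices on cycles are {scan, sign, test, build, index, parse, deploy, notify, render} — 9 in total.

9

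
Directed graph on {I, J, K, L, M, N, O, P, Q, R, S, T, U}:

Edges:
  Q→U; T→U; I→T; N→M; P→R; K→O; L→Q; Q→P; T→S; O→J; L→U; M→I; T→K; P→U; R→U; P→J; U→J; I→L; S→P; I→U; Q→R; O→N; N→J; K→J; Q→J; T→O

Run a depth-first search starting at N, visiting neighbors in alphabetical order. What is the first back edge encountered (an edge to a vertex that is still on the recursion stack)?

DFS from N (visiting neighbors in alphabetical order); mark gray on enter, black on exit:
N gray
  J gray
  J black
  M gray
    I gray
      L gray
        Q gray
          Q→J: J black — skip
          P gray
            P→J: J black — skip
            R gray
              U gray
                U→J: J black — skip
              U black
            R black
            P→U: U black — skip
          P black
          Q→R: R black — skip
          Q→U: U black — skip
        Q black
        L→U: U black — skip
      L black
      T gray
        K gray
          K→J: J black — skip
          O gray
            O→J: J black — skip
            O→N: N is gray → back edge
First back edge: O → N.

O->N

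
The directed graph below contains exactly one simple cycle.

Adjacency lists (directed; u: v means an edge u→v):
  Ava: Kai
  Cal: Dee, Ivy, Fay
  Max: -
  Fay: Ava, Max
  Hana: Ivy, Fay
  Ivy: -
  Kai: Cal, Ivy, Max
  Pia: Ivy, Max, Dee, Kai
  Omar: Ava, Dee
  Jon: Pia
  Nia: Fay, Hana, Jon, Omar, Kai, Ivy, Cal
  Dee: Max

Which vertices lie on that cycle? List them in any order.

Ava, Cal, Fay, Kai

DFS with gray/black marking from Kai:
Kai gray
  Cal gray
    Dee gray
      Max gray
      Max black
    Dee black
    Ivy gray
    Ivy black
    Fay gray
      Ava gray
        Ava→Kai: Kai is gray → back edge
Back edge closes the cycle Kai → Cal → Fay → Ava → Kai; its vertices are {Ava, Cal, Fay, Kai}.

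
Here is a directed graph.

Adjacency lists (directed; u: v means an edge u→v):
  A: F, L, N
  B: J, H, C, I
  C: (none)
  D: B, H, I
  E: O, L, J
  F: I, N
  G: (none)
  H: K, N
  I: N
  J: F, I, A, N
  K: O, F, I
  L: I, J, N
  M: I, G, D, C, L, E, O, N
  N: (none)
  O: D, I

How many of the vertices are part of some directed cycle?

8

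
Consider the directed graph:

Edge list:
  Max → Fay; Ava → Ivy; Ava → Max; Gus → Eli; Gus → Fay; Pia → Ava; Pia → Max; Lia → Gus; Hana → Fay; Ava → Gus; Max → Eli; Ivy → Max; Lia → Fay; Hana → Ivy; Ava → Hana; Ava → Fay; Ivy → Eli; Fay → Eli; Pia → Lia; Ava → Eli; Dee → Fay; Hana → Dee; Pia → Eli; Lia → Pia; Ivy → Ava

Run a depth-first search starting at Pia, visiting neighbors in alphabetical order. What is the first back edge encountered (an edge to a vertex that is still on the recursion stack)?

Ivy->Ava

DFS from Pia (visiting neighbors in alphabetical order); mark gray on enter, black on exit:
Pia gray
  Ava gray
    Eli gray
    Eli black
    Fay gray
      Fay→Eli: Eli black — skip
    Fay black
    Gus gray
      Gus→Eli: Eli black — skip
      Gus→Fay: Fay black — skip
    Gus black
    Hana gray
      Dee gray
        Dee→Fay: Fay black — skip
      Dee black
      Hana→Fay: Fay black — skip
      Ivy gray
        Ivy→Ava: Ava is gray → back edge
First back edge: Ivy → Ava.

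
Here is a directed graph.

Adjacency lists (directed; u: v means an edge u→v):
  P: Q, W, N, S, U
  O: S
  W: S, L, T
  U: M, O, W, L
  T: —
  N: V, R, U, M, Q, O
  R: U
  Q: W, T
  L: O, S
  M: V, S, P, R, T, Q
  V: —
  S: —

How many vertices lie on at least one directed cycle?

A vertex is on a directed cycle iff it belongs to a strongly connected component of size ≥ 2 (or has a self-loop).
The vertices on cycles are {M, N, P, R, U} — 5 in total.

5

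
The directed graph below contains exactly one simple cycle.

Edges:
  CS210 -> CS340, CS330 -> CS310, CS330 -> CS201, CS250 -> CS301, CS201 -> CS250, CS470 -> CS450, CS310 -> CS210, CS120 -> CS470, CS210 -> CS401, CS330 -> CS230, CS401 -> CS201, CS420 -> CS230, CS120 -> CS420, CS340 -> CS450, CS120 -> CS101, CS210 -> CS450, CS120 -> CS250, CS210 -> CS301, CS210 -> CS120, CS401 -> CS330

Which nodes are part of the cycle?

CS210, CS310, CS330, CS401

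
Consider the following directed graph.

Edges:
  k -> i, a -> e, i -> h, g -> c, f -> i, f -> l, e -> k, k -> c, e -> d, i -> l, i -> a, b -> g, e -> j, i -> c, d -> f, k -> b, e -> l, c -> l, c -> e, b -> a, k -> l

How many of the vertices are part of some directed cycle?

A vertex is on a directed cycle iff it belongs to a strongly connected component of size ≥ 2 (or has a self-loop).
The vertices on cycles are {a, b, c, d, e, f, g, i, k} — 9 in total.

9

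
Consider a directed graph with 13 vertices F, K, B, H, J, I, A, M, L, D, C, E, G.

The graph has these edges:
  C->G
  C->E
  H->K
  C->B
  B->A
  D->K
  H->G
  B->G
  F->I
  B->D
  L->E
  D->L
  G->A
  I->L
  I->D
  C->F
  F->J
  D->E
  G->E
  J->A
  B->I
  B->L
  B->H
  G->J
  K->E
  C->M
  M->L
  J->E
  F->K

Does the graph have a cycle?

DFS with white/gray/black marking, starting from F:
F gray
  J gray
    A gray
    A black
    E gray
    E black
  J black
  I gray
    D gray
      L gray
        L→E: E black — skip
      L black
      K gray
        K→E: E black — skip
      K black
      D→E: E black — skip
    D black
    I→L: L black — skip
  I black
  F→K: K black — skip
F black
B gray
  B→L: L black — skip
  B→I: I black — skip
  B→A: A black — skip
  B→D: D black — skip
  H gray
    G gray
      G→E: E black — skip
      G→J: J black — skip
      G→A: A black — skip
    G black
    H→K: K black — skip
  H black
  B→G: G black — skip
B black
M gray
  M→L: L black — skip
M black
C gray
  C→F: F black — skip
  C→M: M black — skip
  C→B: B black — skip
  C→E: E black — skip
  C→G: G black — skip
C black
Every edge goes to a white or black vertex — no back edge, so the graph is acyclic.

No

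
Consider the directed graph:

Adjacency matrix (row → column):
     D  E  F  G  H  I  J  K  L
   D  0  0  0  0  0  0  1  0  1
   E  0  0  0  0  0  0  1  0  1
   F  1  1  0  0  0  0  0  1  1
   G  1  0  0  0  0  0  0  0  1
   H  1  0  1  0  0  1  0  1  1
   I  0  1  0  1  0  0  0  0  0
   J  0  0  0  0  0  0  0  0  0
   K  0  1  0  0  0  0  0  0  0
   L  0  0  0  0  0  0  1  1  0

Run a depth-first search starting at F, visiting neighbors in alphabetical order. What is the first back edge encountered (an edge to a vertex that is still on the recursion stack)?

E->L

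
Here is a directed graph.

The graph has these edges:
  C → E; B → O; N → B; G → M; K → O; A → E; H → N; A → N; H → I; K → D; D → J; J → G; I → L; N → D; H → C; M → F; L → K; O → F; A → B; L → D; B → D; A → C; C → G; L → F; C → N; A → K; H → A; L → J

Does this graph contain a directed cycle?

No

DFS with white/gray/black marking, starting from D:
D gray
  J gray
    G gray
      M gray
        F gray
        F black
      M black
    G black
  J black
D black
A gray
  N gray
    B gray
      O gray
        O→F: F black — skip
      O black
      B→D: D black — skip
    B black
    N→D: D black — skip
  N black
  A→B: B black — skip
  E gray
  E black
  C gray
    C→E: E black — skip
    C→G: G black — skip
    C→N: N black — skip
  C black
  K gray
    K→D: D black — skip
    K→O: O black — skip
  K black
A black
H gray
  I gray
    L gray
      L→K: K black — skip
      L→D: D black — skip
      L→J: J black — skip
      L→F: F black — skip
    L black
  I black
  H→A: A black — skip
  H→N: N black — skip
  H→C: C black — skip
H black
Every edge goes to a white or black vertex — no back edge, so the graph is acyclic.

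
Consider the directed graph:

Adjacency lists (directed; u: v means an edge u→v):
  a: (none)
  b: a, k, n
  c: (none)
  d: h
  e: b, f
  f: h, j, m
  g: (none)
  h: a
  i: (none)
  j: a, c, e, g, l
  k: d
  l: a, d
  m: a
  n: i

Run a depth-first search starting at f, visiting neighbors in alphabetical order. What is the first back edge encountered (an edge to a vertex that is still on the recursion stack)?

DFS from f (visiting neighbors in alphabetical order); mark gray on enter, black on exit:
f gray
  h gray
    a gray
    a black
  h black
  j gray
    j→a: a black — skip
    c gray
    c black
    e gray
      b gray
        b→a: a black — skip
        k gray
          d gray
            d→h: h black — skip
          d black
        k black
        n gray
          i gray
          i black
        n black
      b black
      e→f: f is gray → back edge
First back edge: e → f.

e->f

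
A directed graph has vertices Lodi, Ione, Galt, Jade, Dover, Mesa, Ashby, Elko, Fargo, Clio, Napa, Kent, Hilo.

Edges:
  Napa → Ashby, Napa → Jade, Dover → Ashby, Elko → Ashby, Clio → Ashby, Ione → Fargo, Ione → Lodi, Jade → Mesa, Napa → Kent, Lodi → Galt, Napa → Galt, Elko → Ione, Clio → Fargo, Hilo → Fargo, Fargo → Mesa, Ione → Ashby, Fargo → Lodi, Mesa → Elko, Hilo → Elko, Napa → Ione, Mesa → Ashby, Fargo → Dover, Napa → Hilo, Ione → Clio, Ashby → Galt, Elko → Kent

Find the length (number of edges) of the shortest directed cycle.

4

For each vertex v, BFS finds the shortest path from v back to v.
The shortest such closed walk is Elko → Ione → Fargo → Mesa → Elko, length 4.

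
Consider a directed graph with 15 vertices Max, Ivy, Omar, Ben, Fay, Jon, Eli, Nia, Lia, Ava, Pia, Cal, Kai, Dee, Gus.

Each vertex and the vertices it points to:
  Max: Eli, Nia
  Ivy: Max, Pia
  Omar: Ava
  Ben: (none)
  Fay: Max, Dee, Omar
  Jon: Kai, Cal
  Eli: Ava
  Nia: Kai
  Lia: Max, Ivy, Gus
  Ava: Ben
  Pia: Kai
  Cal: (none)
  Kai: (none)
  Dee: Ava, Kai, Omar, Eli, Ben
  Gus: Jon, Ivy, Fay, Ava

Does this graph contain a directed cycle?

No

DFS with white/gray/black marking, starting from Max:
Max gray
  Eli gray
    Ava gray
      Ben gray
      Ben black
    Ava black
  Eli black
  Nia gray
    Kai gray
    Kai black
  Nia black
Max black
Ivy gray
  Ivy→Max: Max black — skip
  Pia gray
    Pia→Kai: Kai black — skip
  Pia black
Ivy black
Omar gray
  Omar→Ava: Ava black — skip
Omar black
Fay gray
  Fay→Max: Max black — skip
  Dee gray
    Dee→Ava: Ava black — skip
    Dee→Kai: Kai black — skip
    Dee→Omar: Omar black — skip
    Dee→Eli: Eli black — skip
    Dee→Ben: Ben black — skip
  Dee black
  Fay→Omar: Omar black — skip
Fay black
Jon gray
  Jon→Kai: Kai black — skip
  Cal gray
  Cal black
Jon black
Lia gray
  Lia→Max: Max black — skip
  Lia→Ivy: Ivy black — skip
  Gus gray
    Gus→Jon: Jon black — skip
    Gus→Ivy: Ivy black — skip
    Gus→Fay: Fay black — skip
    Gus→Ava: Ava black — skip
  Gus black
Lia black
Every edge goes to a white or black vertex — no back edge, so the graph is acyclic.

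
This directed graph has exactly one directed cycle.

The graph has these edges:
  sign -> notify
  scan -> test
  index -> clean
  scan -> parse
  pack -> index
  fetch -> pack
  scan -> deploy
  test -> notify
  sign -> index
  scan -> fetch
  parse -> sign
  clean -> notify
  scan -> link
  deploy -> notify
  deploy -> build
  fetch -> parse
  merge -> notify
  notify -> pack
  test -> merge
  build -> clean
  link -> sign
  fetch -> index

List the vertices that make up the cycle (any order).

pack, clean, index, notify

DFS with gray/black marking from index:
index gray
  clean gray
    notify gray
      pack gray
        pack→index: index is gray → back edge
Back edge closes the cycle index → clean → notify → pack → index; its vertices are {pack, clean, index, notify}.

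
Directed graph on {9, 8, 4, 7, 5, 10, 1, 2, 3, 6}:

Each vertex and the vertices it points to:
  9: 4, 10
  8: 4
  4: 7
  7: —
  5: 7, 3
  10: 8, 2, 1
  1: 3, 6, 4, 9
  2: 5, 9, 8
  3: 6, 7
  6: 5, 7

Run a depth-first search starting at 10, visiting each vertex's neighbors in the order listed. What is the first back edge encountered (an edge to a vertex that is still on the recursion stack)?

DFS from 10 (visiting each vertex's neighbors in the order listed); mark gray on enter, black on exit:
10 gray
  8 gray
    4 gray
      7 gray
      7 black
    4 black
  8 black
  2 gray
    5 gray
      5→7: 7 black — skip
      3 gray
        6 gray
          6→5: 5 is gray → back edge
First back edge: 6 → 5.

6->5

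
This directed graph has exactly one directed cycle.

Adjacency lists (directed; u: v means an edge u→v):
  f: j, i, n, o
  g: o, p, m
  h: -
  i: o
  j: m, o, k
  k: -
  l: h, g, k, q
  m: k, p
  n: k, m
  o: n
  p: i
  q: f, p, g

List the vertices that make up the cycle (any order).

DFS with gray/black marking from p:
p gray
  i gray
    o gray
      n gray
        k gray
        k black
        m gray
          m→k: k black — skip
          m→p: p is gray → back edge
Back edge closes the cycle p → i → o → n → m → p; its vertices are {i, m, n, o, p}.

i, m, n, o, p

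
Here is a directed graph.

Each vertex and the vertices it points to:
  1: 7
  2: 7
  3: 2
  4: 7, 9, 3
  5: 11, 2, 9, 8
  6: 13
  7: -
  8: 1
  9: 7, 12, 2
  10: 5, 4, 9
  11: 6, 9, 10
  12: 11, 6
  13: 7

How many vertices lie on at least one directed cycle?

6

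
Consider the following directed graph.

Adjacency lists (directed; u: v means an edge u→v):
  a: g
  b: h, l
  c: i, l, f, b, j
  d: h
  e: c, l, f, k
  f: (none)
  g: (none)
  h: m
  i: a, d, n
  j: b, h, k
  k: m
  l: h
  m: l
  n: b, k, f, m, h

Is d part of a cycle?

No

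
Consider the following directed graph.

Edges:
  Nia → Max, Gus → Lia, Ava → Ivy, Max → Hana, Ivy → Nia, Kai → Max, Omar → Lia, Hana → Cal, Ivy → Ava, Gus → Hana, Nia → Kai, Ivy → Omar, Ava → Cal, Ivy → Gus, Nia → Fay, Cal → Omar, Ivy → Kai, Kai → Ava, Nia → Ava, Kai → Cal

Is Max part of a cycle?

No

Max lies on a cycle iff there is a path from Max back to itself.
Exploring from Max, it never reaches itself; equivalently, its strongly connected component is a singleton.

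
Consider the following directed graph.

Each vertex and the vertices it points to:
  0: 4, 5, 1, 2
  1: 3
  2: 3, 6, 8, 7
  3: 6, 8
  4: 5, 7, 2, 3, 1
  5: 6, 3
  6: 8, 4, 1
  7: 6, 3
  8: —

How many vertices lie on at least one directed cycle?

A vertex is on a directed cycle iff it belongs to a strongly connected component of size ≥ 2 (or has a self-loop).
The vertices on cycles are {1, 2, 3, 4, 5, 6, 7} — 7 in total.

7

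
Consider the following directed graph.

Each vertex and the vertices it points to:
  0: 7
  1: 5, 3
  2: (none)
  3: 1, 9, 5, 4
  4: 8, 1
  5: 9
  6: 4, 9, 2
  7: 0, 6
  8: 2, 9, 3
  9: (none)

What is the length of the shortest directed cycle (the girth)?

For each vertex v, BFS finds the shortest path from v back to v.
The shortest such closed walk is 7 → 0 → 7, length 2.

2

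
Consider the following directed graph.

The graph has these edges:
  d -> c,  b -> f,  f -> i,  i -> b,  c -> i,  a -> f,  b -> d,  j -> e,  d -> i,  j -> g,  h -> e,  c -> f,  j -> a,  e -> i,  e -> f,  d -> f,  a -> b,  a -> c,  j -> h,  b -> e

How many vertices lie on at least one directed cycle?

6

A vertex is on a directed cycle iff it belongs to a strongly connected component of size ≥ 2 (or has a self-loop).
The vertices on cycles are {b, c, d, e, f, i} — 6 in total.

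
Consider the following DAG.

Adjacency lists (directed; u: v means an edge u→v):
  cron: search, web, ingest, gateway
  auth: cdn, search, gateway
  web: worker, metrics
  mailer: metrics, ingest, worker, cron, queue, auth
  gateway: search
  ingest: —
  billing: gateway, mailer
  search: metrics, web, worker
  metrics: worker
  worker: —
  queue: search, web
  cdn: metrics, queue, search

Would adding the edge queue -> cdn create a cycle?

Yes

Adding queue→cdn creates a cycle iff cdn can already reach queue.
Path from cdn: cdn → queue.
So cdn → … → queue → cdn is a cycle.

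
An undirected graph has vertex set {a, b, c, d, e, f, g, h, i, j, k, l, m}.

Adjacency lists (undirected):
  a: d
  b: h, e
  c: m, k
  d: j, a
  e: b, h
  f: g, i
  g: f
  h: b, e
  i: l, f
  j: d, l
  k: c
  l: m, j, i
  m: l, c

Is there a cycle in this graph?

Yes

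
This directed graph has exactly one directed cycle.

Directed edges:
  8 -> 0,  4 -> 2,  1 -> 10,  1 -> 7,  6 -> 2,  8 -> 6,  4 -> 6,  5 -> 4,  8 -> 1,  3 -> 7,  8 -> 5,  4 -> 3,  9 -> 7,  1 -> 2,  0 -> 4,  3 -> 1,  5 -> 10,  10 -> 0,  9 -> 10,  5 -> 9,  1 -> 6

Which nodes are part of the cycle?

0, 1, 3, 4, 10

DFS with gray/black marking from 0:
0 gray
  4 gray
    3 gray
      7 gray
      7 black
      1 gray
        1→7: 7 black — skip
        6 gray
          2 gray
          2 black
        6 black
        10 gray
          10→0: 0 is gray → back edge
Back edge closes the cycle 0 → 4 → 3 → 1 → 10 → 0; its vertices are {0, 1, 3, 4, 10}.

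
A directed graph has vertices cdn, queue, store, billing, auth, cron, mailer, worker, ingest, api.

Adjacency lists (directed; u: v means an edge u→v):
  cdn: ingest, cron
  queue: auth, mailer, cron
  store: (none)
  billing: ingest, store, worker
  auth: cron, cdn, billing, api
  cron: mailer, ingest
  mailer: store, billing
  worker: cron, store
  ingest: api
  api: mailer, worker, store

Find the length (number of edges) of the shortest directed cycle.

For each vertex v, BFS finds the shortest path from v back to v.
The shortest such closed walk is api → mailer → billing → ingest → api, length 4.

4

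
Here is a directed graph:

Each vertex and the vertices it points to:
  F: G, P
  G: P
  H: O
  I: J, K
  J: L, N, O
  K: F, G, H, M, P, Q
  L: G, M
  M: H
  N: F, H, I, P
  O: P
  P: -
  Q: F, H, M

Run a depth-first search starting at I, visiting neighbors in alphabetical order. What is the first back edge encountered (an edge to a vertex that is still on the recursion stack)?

DFS from I (visiting neighbors in alphabetical order); mark gray on enter, black on exit:
I gray
  J gray
    L gray
      G gray
        P gray
        P black
      G black
      M gray
        H gray
          O gray
            O→P: P black — skip
          O black
        H black
      M black
    L black
    N gray
      F gray
        F→G: G black — skip
        F→P: P black — skip
      F black
      N→H: H black — skip
      N→I: I is gray → back edge
First back edge: N → I.

N->I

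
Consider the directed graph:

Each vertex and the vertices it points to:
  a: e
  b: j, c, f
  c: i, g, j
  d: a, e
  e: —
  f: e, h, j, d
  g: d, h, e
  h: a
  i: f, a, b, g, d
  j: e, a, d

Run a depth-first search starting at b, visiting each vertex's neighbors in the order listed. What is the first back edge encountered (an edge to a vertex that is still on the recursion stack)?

i->b

DFS from b (visiting each vertex's neighbors in the order listed); mark gray on enter, black on exit:
b gray
  j gray
    e gray
    e black
    a gray
      a→e: e black — skip
    a black
    d gray
      d→a: a black — skip
      d→e: e black — skip
    d black
  j black
  c gray
    i gray
      f gray
        f→e: e black — skip
        h gray
          h→a: a black — skip
        h black
        f→j: j black — skip
        f→d: d black — skip
      f black
      i→a: a black — skip
      i→b: b is gray → back edge
First back edge: i → b.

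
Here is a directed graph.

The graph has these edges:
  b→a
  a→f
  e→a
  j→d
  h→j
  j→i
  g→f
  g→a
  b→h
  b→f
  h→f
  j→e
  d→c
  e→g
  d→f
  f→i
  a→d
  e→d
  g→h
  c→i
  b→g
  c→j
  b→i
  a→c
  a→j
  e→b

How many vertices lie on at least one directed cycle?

A vertex is on a directed cycle iff it belongs to a strongly connected component of size ≥ 2 (or has a self-loop).
The vertices on cycles are {a, b, c, d, e, g, h, j} — 8 in total.

8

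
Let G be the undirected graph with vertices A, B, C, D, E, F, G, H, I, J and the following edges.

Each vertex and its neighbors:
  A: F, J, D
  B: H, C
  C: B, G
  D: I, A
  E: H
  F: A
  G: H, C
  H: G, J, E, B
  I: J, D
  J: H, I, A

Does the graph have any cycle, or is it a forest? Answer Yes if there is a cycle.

Yes

DFS, tracking each vertex's parent; an edge to a visited non-parent vertex closes a cycle.
Start from B:
visit B (parent –)
  visit H (parent B)
    visit G (parent H)
      G–H: parent, skip
      visit C (parent G)
        C–B: B visited and ≠ parent → cycle
Cycle: B – H – G – C – B.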